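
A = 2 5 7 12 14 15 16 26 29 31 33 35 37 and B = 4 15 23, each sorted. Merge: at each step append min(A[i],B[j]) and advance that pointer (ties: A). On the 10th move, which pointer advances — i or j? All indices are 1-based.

i=1 j=1: A[i]=2<=B[j]=4 take 2, i++
i=2 j=1: A[i]=5>B[j]=4 take 4, j++
i=2 j=2: A[i]=5<=B[j]=15 take 5, i++
i=3 j=2: A[i]=7<=B[j]=15 take 7, i++
i=4 j=2: A[i]=12<=B[j]=15 take 12, i++
i=5 j=2: A[i]=14<=B[j]=15 take 14, i++
i=6 j=2: A[i]=15<=B[j]=15 take 15, i++
i=7 j=2: A[i]=16>B[j]=15 take 15, j++
i=7 j=3: A[i]=16<=B[j]=23 take 16, i++
i=8 j=3: A[i]=26>B[j]=23 take 23, j++

j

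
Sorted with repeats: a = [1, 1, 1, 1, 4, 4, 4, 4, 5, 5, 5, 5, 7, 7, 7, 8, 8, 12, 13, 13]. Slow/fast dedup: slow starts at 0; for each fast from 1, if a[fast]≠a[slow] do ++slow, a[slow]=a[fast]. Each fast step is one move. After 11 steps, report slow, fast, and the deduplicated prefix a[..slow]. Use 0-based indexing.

slow=2, fast=12, prefix=[1, 4, 5]

(s=0,f=1) a[fast]=1=a[slow] dup → fast++
(s=0,f=2) a[fast]=1=a[slow] dup → fast++
(s=0,f=3) a[fast]=1=a[slow] dup → fast++
(s=0,f=4) a[fast]=4≠a[slow]=1 write a[1]=4 → slow++,fast++
(s=1,f=5) a[fast]=4=a[slow] dup → fast++
(s=1,f=6) a[fast]=4=a[slow] dup → fast++
(s=1,f=7) a[fast]=4=a[slow] dup → fast++
(s=1,f=8) a[fast]=5≠a[slow]=4 write a[2]=5 → slow++,fast++
(s=2,f=9) a[fast]=5=a[slow] dup → fast++
(s=2,f=10) a[fast]=5=a[slow] dup → fast++
(s=2,f=11) a[fast]=5=a[slow] dup → fast++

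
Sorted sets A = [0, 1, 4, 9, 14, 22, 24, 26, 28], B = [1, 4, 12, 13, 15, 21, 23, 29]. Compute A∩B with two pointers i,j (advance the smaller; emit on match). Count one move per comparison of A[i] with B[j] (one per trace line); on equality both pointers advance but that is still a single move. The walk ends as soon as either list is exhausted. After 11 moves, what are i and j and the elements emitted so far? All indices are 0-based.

i=6, j=7, emitted=[1, 4]

i=0 j=0: 0<1, i++
i=1 j=0: 1==1 emit, i++,j++
i=2 j=1: 4==4 emit, i++,j++
i=3 j=2: 9<12, i++
i=4 j=2: 14>12, j++
i=4 j=3: 14>13, j++
i=4 j=4: 14<15, i++
i=5 j=4: 22>15, j++
i=5 j=5: 22>21, j++
i=5 j=6: 22<23, i++
i=6 j=6: 24>23, j++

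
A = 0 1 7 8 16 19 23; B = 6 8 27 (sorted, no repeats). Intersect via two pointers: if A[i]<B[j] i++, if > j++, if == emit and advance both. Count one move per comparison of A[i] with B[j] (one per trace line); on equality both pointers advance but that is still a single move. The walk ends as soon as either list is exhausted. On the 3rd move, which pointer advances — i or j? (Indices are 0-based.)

i=0 j=0: 0<6, i++
i=1 j=0: 1<6, i++
i=2 j=0: 7>6, j++

j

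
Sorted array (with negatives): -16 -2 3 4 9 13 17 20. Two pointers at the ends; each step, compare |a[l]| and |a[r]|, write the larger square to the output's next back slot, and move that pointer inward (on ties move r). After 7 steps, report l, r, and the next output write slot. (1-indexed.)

l=1 r=8: |-16|<=|20| out[8]=400, r--
l=1 r=7: |-16|<=|17| out[7]=289, r--
l=1 r=6: |-16|>|13| out[6]=256, l++
l=2 r=6: |-2|<=|13| out[5]=169, r--
l=2 r=5: |-2|<=|9| out[4]=81, r--
l=2 r=4: |-2|<=|4| out[3]=16, r--
l=2 r=3: |-2|<=|3| out[2]=9, r--

l=2, r=2, next write slot=1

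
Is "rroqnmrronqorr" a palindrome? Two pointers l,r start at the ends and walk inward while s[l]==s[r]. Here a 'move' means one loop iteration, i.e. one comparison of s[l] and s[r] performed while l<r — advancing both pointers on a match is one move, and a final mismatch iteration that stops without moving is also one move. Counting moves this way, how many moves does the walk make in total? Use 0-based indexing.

l=0 r=13: 'r'=='r', l++,r--
l=1 r=12: 'r'=='r', l++,r--
l=2 r=11: 'o'=='o', l++,r--
l=3 r=10: 'q'=='q', l++,r--
l=4 r=9: 'n'=='n', l++,r--
l=5 r=8: 'm'!='o', stop

6 moves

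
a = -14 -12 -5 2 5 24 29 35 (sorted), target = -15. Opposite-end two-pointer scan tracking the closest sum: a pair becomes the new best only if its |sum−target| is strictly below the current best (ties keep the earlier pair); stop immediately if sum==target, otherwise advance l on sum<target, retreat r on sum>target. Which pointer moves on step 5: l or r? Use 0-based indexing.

l=0 r=7: -14+35=21 d=36 *, r--
l=0 r=6: -14+29=15 d=30 *, r--
l=0 r=5: -14+24=10 d=25 *, r--
l=0 r=4: -14+5=-9 d=6 *, r--
l=0 r=3: -14+2=-12 d=3 *, r--

r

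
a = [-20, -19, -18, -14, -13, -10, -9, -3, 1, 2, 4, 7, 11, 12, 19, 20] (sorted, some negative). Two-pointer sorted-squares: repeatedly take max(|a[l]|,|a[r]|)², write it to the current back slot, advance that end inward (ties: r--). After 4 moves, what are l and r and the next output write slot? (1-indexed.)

[1,16] |-20|<=|20| out[16]=400 → r--
[1,15] |-20|>|19| out[15]=400 → l++
[2,15] |-19|<=|19| out[14]=361 → r--
[2,14] |-19|>|12| out[13]=361 → l++

l=3, r=14, next write slot=12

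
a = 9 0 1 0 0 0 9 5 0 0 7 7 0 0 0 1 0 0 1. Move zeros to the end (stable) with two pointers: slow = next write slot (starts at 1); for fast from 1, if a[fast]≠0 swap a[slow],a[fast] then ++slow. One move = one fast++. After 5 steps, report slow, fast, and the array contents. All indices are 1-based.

slow=3, fast=6, a=[9, 1, 0, 0, 0, 0, 9, 5, 0, 0, 7, 7, 0, 0, 0, 1, 0, 0, 1]

slow=1 fast=1: a[fast]=9≠0 swap→a[1]=9, slow++,fast++
slow=2 fast=2: a[fast]=0, fast++
slow=2 fast=3: a[fast]=1≠0 swap→a[2]=1, slow++,fast++
slow=3 fast=4: a[fast]=0, fast++
slow=3 fast=5: a[fast]=0, fast++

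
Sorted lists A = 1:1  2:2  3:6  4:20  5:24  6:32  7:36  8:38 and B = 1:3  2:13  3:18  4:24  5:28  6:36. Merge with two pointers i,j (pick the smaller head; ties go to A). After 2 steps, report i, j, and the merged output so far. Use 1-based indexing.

i=3, j=1, merged so far=[1, 2]

[i=1,j=1] A[i]=1<=B[j]=3 take 1 → i++
[i=2,j=1] A[i]=2<=B[j]=3 take 2 → i++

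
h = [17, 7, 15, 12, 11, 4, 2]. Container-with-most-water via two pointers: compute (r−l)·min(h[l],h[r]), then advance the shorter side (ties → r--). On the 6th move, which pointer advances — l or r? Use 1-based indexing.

[1,7] min(17,2)*6=12 best=12 * → r--
[1,6] min(17,4)*5=20 best=20 * → r--
[1,5] min(17,11)*4=44 best=44 * → r--
[1,4] min(17,12)*3=36 best=44 → r--
[1,3] min(17,15)*2=30 best=44 → r--
[1,2] min(17,7)*1=7 best=44 → r--

r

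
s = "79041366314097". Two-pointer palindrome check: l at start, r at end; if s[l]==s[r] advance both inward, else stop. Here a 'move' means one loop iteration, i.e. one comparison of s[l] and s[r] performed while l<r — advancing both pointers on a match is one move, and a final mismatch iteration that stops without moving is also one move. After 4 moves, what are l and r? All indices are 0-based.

l=0 r=13: '7'=='7', l++,r--
l=1 r=12: '9'=='9', l++,r--
l=2 r=11: '0'=='0', l++,r--
l=3 r=10: '4'=='4', l++,r--

l=4, r=9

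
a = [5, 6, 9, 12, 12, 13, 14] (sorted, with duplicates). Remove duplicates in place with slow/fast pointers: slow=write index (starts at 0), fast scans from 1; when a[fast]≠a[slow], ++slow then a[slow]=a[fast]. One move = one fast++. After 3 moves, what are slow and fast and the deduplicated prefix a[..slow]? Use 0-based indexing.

(s=0,f=1) a[fast]=6≠a[slow]=5 write a[1]=6 → slow++,fast++
(s=1,f=2) a[fast]=9≠a[slow]=6 write a[2]=9 → slow++,fast++
(s=2,f=3) a[fast]=12≠a[slow]=9 write a[3]=12 → slow++,fast++

slow=3, fast=4, prefix=[5, 6, 9, 12]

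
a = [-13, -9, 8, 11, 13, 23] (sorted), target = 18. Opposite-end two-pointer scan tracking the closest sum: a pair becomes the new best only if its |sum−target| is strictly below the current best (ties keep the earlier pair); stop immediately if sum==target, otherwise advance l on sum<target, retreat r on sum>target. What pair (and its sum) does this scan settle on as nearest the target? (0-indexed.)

[0,5] -13+23=10 d=8 * → l++
[1,5] -9+23=14 d=4 * → l++
[2,5] 8+23=31 d=13 → r--
[2,4] 8+13=21 d=3 * → r--
[2,3] 8+11=19 d=1 * → r--

pair (8, 11) with sum 19 (|Δ|=1)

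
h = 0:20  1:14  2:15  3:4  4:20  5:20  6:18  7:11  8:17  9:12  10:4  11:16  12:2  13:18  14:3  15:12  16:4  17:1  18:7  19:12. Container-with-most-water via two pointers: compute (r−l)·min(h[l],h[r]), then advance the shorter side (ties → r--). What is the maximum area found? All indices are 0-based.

[0,19] min(20,12)*19=228 best=228 * → r--
[0,18] min(20,7)*18=126 best=228 → r--
[0,17] min(20,1)*17=17 best=228 → r--
[0,16] min(20,4)*16=64 best=228 → r--
[0,15] min(20,12)*15=180 best=228 → r--
[0,14] min(20,3)*14=42 best=228 → r--
[0,13] min(20,18)*13=234 best=234 * → r--
[0,12] min(20,2)*12=24 best=234 → r--
[0,11] min(20,16)*11=176 best=234 → r--
[0,10] min(20,4)*10=40 best=234 → r--
[0,9] min(20,12)*9=108 best=234 → r--
[0,8] min(20,17)*8=136 best=234 → r--
[0,7] min(20,11)*7=77 best=234 → r--
[0,6] min(20,18)*6=108 best=234 → r--
[0,5] min(20,20)*5=100 best=234 → r--
[0,4] min(20,20)*4=80 best=234 → r--
[0,3] min(20,4)*3=12 best=234 → r--
[0,2] min(20,15)*2=30 best=234 → r--
[0,1] min(20,14)*1=14 best=234 → r--

max area = 234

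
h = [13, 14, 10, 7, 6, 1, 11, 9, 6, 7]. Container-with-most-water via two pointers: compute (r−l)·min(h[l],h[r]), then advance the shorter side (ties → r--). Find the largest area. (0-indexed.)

l=0 r=9: min(13,7)*9=63 best=63 *, r--
l=0 r=8: min(13,6)*8=48 best=63, r--
l=0 r=7: min(13,9)*7=63 best=63, r--
l=0 r=6: min(13,11)*6=66 best=66 *, r--
l=0 r=5: min(13,1)*5=5 best=66, r--
l=0 r=4: min(13,6)*4=24 best=66, r--
l=0 r=3: min(13,7)*3=21 best=66, r--
l=0 r=2: min(13,10)*2=20 best=66, r--
l=0 r=1: min(13,14)*1=13 best=66, l++

max area = 66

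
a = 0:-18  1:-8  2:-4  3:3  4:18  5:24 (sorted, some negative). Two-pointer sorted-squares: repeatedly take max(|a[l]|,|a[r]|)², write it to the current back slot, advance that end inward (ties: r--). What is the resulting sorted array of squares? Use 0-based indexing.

[9, 16, 64, 324, 324, 576]

l=0 r=5: |-18|<=|24| out[5]=576, r--
l=0 r=4: |-18|<=|18| out[4]=324, r--
l=0 r=3: |-18|>|3| out[3]=324, l++
l=1 r=3: |-8|>|3| out[2]=64, l++
l=2 r=3: |-4|>|3| out[1]=16, l++
l=3 r=3: |3|<=|3| out[0]=9, r--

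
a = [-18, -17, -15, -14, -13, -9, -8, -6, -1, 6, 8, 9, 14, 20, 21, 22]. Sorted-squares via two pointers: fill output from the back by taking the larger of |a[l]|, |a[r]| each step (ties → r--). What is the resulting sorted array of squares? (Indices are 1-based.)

[1, 36, 36, 64, 64, 81, 81, 169, 196, 196, 225, 289, 324, 400, 441, 484]

[1,16] |-18|<=|22| out[16]=484 → r--
[1,15] |-18|<=|21| out[15]=441 → r--
[1,14] |-18|<=|20| out[14]=400 → r--
[1,13] |-18|>|14| out[13]=324 → l++
[2,13] |-17|>|14| out[12]=289 → l++
[3,13] |-15|>|14| out[11]=225 → l++
[4,13] |-14|<=|14| out[10]=196 → r--
[4,12] |-14|>|9| out[9]=196 → l++
[5,12] |-13|>|9| out[8]=169 → l++
[6,12] |-9|<=|9| out[7]=81 → r--
[6,11] |-9|>|8| out[6]=81 → l++
[7,11] |-8|<=|8| out[5]=64 → r--
[7,10] |-8|>|6| out[4]=64 → l++
[8,10] |-6|<=|6| out[3]=36 → r--
[8,9] |-6|>|-1| out[2]=36 → l++
[9,9] |-1|<=|-1| out[1]=1 → r--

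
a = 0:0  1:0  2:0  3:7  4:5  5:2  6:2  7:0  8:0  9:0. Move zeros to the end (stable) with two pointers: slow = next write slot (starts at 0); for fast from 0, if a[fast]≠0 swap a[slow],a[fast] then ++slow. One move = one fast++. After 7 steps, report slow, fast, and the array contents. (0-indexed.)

(s=0,f=0) a[fast]=0 → fast++
(s=0,f=1) a[fast]=0 → fast++
(s=0,f=2) a[fast]=0 → fast++
(s=0,f=3) a[fast]=7≠0 swap→a[0]=7 → slow++,fast++
(s=1,f=4) a[fast]=5≠0 swap→a[1]=5 → slow++,fast++
(s=2,f=5) a[fast]=2≠0 swap→a[2]=2 → slow++,fast++
(s=3,f=6) a[fast]=2≠0 swap→a[3]=2 → slow++,fast++

slow=4, fast=7, a=[7, 5, 2, 2, 0, 0, 0, 0, 0, 0]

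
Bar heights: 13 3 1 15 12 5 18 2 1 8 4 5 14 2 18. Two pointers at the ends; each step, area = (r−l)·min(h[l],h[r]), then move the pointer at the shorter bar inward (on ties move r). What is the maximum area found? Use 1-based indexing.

[1,15] min(13,18)*14=182 best=182 * → l++
[2,15] min(3,18)*13=39 best=182 → l++
[3,15] min(1,18)*12=12 best=182 → l++
[4,15] min(15,18)*11=165 best=182 → l++
[5,15] min(12,18)*10=120 best=182 → l++
[6,15] min(5,18)*9=45 best=182 → l++
[7,15] min(18,18)*8=144 best=182 → r--
[7,14] min(18,2)*7=14 best=182 → r--
[7,13] min(18,14)*6=84 best=182 → r--
[7,12] min(18,5)*5=25 best=182 → r--
[7,11] min(18,4)*4=16 best=182 → r--
[7,10] min(18,8)*3=24 best=182 → r--
[7,9] min(18,1)*2=2 best=182 → r--
[7,8] min(18,2)*1=2 best=182 → r--

max area = 182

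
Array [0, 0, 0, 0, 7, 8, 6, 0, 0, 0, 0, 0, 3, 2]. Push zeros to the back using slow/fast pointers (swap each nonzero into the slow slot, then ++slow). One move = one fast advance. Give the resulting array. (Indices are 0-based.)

[7, 8, 6, 3, 2, 0, 0, 0, 0, 0, 0, 0, 0, 0]

(s=0,f=0) a[fast]=0 → fast++
(s=0,f=1) a[fast]=0 → fast++
(s=0,f=2) a[fast]=0 → fast++
(s=0,f=3) a[fast]=0 → fast++
(s=0,f=4) a[fast]=7≠0 swap→a[0]=7 → slow++,fast++
(s=1,f=5) a[fast]=8≠0 swap→a[1]=8 → slow++,fast++
(s=2,f=6) a[fast]=6≠0 swap→a[2]=6 → slow++,fast++
(s=3,f=7) a[fast]=0 → fast++
(s=3,f=8) a[fast]=0 → fast++
(s=3,f=9) a[fast]=0 → fast++
(s=3,f=10) a[fast]=0 → fast++
(s=3,f=11) a[fast]=0 → fast++
(s=3,f=12) a[fast]=3≠0 swap→a[3]=3 → slow++,fast++
(s=4,f=13) a[fast]=2≠0 swap→a[4]=2 → slow++,fast++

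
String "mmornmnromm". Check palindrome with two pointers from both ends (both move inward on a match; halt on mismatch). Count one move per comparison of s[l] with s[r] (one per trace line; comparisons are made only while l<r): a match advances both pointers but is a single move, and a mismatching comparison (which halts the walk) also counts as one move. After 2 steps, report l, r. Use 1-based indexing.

l=3, r=9

l=1 r=11: 'm'=='m', l++,r--
l=2 r=10: 'm'=='m', l++,r--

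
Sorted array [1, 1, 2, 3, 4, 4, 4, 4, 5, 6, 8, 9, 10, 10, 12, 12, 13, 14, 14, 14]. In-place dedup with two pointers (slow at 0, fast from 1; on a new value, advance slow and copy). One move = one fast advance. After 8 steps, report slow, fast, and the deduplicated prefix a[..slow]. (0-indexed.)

slow=4, fast=9, prefix=[1, 2, 3, 4, 5]

(s=0,f=1) a[fast]=1=a[slow] dup → fast++
(s=0,f=2) a[fast]=2≠a[slow]=1 write a[1]=2 → slow++,fast++
(s=1,f=3) a[fast]=3≠a[slow]=2 write a[2]=3 → slow++,fast++
(s=2,f=4) a[fast]=4≠a[slow]=3 write a[3]=4 → slow++,fast++
(s=3,f=5) a[fast]=4=a[slow] dup → fast++
(s=3,f=6) a[fast]=4=a[slow] dup → fast++
(s=3,f=7) a[fast]=4=a[slow] dup → fast++
(s=3,f=8) a[fast]=5≠a[slow]=4 write a[4]=5 → slow++,fast++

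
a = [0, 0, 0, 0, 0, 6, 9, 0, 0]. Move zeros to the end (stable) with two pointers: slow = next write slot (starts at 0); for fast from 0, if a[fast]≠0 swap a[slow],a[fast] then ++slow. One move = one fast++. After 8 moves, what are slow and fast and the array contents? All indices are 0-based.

slow=2, fast=8, a=[6, 9, 0, 0, 0, 0, 0, 0, 0]

(s=0,f=0) a[fast]=0 → fast++
(s=0,f=1) a[fast]=0 → fast++
(s=0,f=2) a[fast]=0 → fast++
(s=0,f=3) a[fast]=0 → fast++
(s=0,f=4) a[fast]=0 → fast++
(s=0,f=5) a[fast]=6≠0 swap→a[0]=6 → slow++,fast++
(s=1,f=6) a[fast]=9≠0 swap→a[1]=9 → slow++,fast++
(s=2,f=7) a[fast]=0 → fast++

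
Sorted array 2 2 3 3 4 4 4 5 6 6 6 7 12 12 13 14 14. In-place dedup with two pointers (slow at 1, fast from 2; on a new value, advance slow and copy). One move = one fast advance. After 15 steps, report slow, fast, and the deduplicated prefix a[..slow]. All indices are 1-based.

(s=1,f=2) a[fast]=2=a[slow] dup → fast++
(s=1,f=3) a[fast]=3≠a[slow]=2 write a[2]=3 → slow++,fast++
(s=2,f=4) a[fast]=3=a[slow] dup → fast++
(s=2,f=5) a[fast]=4≠a[slow]=3 write a[3]=4 → slow++,fast++
(s=3,f=6) a[fast]=4=a[slow] dup → fast++
(s=3,f=7) a[fast]=4=a[slow] dup → fast++
(s=3,f=8) a[fast]=5≠a[slow]=4 write a[4]=5 → slow++,fast++
(s=4,f=9) a[fast]=6≠a[slow]=5 write a[5]=6 → slow++,fast++
(s=5,f=10) a[fast]=6=a[slow] dup → fast++
(s=5,f=11) a[fast]=6=a[slow] dup → fast++
(s=5,f=12) a[fast]=7≠a[slow]=6 write a[6]=7 → slow++,fast++
(s=6,f=13) a[fast]=12≠a[slow]=7 write a[7]=12 → slow++,fast++
(s=7,f=14) a[fast]=12=a[slow] dup → fast++
(s=7,f=15) a[fast]=13≠a[slow]=12 write a[8]=13 → slow++,fast++
(s=8,f=16) a[fast]=14≠a[slow]=13 write a[9]=14 → slow++,fast++

slow=9, fast=17, prefix=[2, 3, 4, 5, 6, 7, 12, 13, 14]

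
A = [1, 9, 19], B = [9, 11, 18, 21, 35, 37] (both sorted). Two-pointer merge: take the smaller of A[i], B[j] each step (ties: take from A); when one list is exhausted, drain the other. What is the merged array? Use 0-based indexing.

[1, 9, 9, 11, 18, 19, 21, 35, 37]

i=0 j=0: A[i]=1<=B[j]=9 take 1, i++
i=1 j=0: A[i]=9<=B[j]=9 take 9, i++
i=2 j=0: A[i]=19>B[j]=9 take 9, j++
i=2 j=1: A[i]=19>B[j]=11 take 11, j++
i=2 j=2: A[i]=19>B[j]=18 take 18, j++
i=2 j=3: A[i]=19<=B[j]=21 take 19, i++
i=3 j=3: A done, take B[j]=21, j++
i=3 j=4: A done, take B[j]=35, j++
i=3 j=5: A done, take B[j]=37, j++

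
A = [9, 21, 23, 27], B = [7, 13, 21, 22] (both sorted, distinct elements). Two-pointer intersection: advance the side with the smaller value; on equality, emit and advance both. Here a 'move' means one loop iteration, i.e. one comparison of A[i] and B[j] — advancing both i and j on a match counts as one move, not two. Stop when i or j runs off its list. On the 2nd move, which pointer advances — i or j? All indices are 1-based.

[i=1,j=1] 9>7 → j++
[i=1,j=2] 9<13 → i++

i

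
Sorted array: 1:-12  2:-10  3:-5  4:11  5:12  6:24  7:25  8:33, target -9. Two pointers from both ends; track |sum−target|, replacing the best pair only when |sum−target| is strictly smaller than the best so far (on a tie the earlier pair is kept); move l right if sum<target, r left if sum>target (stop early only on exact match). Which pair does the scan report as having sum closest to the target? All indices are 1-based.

[1,8] -12+33=21 d=30 * → r--
[1,7] -12+25=13 d=22 * → r--
[1,6] -12+24=12 d=21 * → r--
[1,5] -12+12=0 d=9 * → r--
[1,4] -12+11=-1 d=8 * → r--
[1,3] -12+-5=-17 d=8 → l++
[2,3] -10+-5=-15 d=6 * → l++

pair (-10, -5) with sum -15 (|Δ|=6)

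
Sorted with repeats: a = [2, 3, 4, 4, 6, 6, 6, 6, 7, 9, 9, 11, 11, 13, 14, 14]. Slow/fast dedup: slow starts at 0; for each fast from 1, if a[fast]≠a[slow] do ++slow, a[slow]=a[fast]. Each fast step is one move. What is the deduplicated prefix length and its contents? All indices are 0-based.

length 9; prefix = [2, 3, 4, 6, 7, 9, 11, 13, 14]

slow=0 fast=1: a[fast]=3≠a[slow]=2 write a[1]=3, slow++,fast++
slow=1 fast=2: a[fast]=4≠a[slow]=3 write a[2]=4, slow++,fast++
slow=2 fast=3: a[fast]=4=a[slow] dup, fast++
slow=2 fast=4: a[fast]=6≠a[slow]=4 write a[3]=6, slow++,fast++
slow=3 fast=5: a[fast]=6=a[slow] dup, fast++
slow=3 fast=6: a[fast]=6=a[slow] dup, fast++
slow=3 fast=7: a[fast]=6=a[slow] dup, fast++
slow=3 fast=8: a[fast]=7≠a[slow]=6 write a[4]=7, slow++,fast++
slow=4 fast=9: a[fast]=9≠a[slow]=7 write a[5]=9, slow++,fast++
slow=5 fast=10: a[fast]=9=a[slow] dup, fast++
slow=5 fast=11: a[fast]=11≠a[slow]=9 write a[6]=11, slow++,fast++
slow=6 fast=12: a[fast]=11=a[slow] dup, fast++
slow=6 fast=13: a[fast]=13≠a[slow]=11 write a[7]=13, slow++,fast++
slow=7 fast=14: a[fast]=14≠a[slow]=13 write a[8]=14, slow++,fast++
slow=8 fast=15: a[fast]=14=a[slow] dup, fast++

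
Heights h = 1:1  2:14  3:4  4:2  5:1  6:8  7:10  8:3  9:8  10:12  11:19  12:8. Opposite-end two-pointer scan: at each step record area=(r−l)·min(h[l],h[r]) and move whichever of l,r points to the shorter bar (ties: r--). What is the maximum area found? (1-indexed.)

[1,12] min(1,8)*11=11 best=11 * → l++
[2,12] min(14,8)*10=80 best=80 * → r--
[2,11] min(14,19)*9=126 best=126 * → l++
[3,11] min(4,19)*8=32 best=126 → l++
[4,11] min(2,19)*7=14 best=126 → l++
[5,11] min(1,19)*6=6 best=126 → l++
[6,11] min(8,19)*5=40 best=126 → l++
[7,11] min(10,19)*4=40 best=126 → l++
[8,11] min(3,19)*3=9 best=126 → l++
[9,11] min(8,19)*2=16 best=126 → l++
[10,11] min(12,19)*1=12 best=126 → l++

max area = 126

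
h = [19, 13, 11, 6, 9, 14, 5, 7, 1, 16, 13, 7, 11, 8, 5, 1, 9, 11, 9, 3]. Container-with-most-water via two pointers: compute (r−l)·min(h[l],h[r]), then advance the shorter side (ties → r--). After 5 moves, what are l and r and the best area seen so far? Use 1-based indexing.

l=1, r=15, best area=187

[1,20] min(19,3)*19=57 best=57 * → r--
[1,19] min(19,9)*18=162 best=162 * → r--
[1,18] min(19,11)*17=187 best=187 * → r--
[1,17] min(19,9)*16=144 best=187 → r--
[1,16] min(19,1)*15=15 best=187 → r--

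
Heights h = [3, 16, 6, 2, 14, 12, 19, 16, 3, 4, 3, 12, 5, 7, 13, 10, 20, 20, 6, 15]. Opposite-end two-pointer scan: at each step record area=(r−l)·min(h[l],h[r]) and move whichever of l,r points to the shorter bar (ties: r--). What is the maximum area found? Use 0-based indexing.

l=0 r=19: min(3,15)*19=57 best=57 *, l++
l=1 r=19: min(16,15)*18=270 best=270 *, r--
l=1 r=18: min(16,6)*17=102 best=270, r--
l=1 r=17: min(16,20)*16=256 best=270, l++
l=2 r=17: min(6,20)*15=90 best=270, l++
l=3 r=17: min(2,20)*14=28 best=270, l++
l=4 r=17: min(14,20)*13=182 best=270, l++
l=5 r=17: min(12,20)*12=144 best=270, l++
l=6 r=17: min(19,20)*11=209 best=270, l++
l=7 r=17: min(16,20)*10=160 best=270, l++
l=8 r=17: min(3,20)*9=27 best=270, l++
l=9 r=17: min(4,20)*8=32 best=270, l++
l=10 r=17: min(3,20)*7=21 best=270, l++
l=11 r=17: min(12,20)*6=72 best=270, l++
l=12 r=17: min(5,20)*5=25 best=270, l++
l=13 r=17: min(7,20)*4=28 best=270, l++
l=14 r=17: min(13,20)*3=39 best=270, l++
l=15 r=17: min(10,20)*2=20 best=270, l++
l=16 r=17: min(20,20)*1=20 best=270, r--

max area = 270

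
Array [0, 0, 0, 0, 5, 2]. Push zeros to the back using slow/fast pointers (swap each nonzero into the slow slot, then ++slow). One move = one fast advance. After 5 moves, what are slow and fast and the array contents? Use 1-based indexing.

slow=1 fast=1: a[fast]=0, fast++
slow=1 fast=2: a[fast]=0, fast++
slow=1 fast=3: a[fast]=0, fast++
slow=1 fast=4: a[fast]=0, fast++
slow=1 fast=5: a[fast]=5≠0 swap→a[1]=5, slow++,fast++

slow=2, fast=6, a=[5, 0, 0, 0, 0, 2]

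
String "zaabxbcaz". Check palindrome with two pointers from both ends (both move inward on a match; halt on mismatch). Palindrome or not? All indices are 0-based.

[0,8] 'z'=='z' → l++,r--
[1,7] 'a'=='a' → l++,r--
[2,6] 'a'!='c' → stop

not a palindrome (mismatch at 2,6)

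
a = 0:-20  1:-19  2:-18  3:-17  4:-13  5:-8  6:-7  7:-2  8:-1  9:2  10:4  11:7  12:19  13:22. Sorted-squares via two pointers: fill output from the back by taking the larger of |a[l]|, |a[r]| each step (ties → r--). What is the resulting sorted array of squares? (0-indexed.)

l=0 r=13: |-20|<=|22| out[13]=484, r--
l=0 r=12: |-20|>|19| out[12]=400, l++
l=1 r=12: |-19|<=|19| out[11]=361, r--
l=1 r=11: |-19|>|7| out[10]=361, l++
l=2 r=11: |-18|>|7| out[9]=324, l++
l=3 r=11: |-17|>|7| out[8]=289, l++
l=4 r=11: |-13|>|7| out[7]=169, l++
l=5 r=11: |-8|>|7| out[6]=64, l++
l=6 r=11: |-7|<=|7| out[5]=49, r--
l=6 r=10: |-7|>|4| out[4]=49, l++
l=7 r=10: |-2|<=|4| out[3]=16, r--
l=7 r=9: |-2|<=|2| out[2]=4, r--
l=7 r=8: |-2|>|-1| out[1]=4, l++
l=8 r=8: |-1|<=|-1| out[0]=1, r--

[1, 4, 4, 16, 49, 49, 64, 169, 289, 324, 361, 361, 400, 484]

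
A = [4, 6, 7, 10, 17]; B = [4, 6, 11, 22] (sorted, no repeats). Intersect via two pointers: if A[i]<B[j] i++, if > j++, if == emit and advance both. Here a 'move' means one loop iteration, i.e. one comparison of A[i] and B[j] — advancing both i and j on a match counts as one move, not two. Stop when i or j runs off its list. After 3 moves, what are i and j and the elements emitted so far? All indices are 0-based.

i=0 j=0: 4==4 emit, i++,j++
i=1 j=1: 6==6 emit, i++,j++
i=2 j=2: 7<11, i++

i=3, j=2, emitted=[4, 6]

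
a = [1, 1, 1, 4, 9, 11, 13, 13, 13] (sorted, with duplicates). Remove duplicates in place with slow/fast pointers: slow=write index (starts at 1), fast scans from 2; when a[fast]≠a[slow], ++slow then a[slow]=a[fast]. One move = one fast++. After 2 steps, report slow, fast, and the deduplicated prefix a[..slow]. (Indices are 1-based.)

slow=1, fast=4, prefix=[1]

slow=1 fast=2: a[fast]=1=a[slow] dup, fast++
slow=1 fast=3: a[fast]=1=a[slow] dup, fast++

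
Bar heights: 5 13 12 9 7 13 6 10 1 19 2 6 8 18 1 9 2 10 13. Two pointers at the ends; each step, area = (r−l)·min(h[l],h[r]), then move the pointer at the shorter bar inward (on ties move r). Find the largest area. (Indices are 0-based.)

max area = 221

l=0 r=18: min(5,13)*18=90 best=90 *, l++
l=1 r=18: min(13,13)*17=221 best=221 *, r--
l=1 r=17: min(13,10)*16=160 best=221, r--
l=1 r=16: min(13,2)*15=30 best=221, r--
l=1 r=15: min(13,9)*14=126 best=221, r--
l=1 r=14: min(13,1)*13=13 best=221, r--
l=1 r=13: min(13,18)*12=156 best=221, l++
l=2 r=13: min(12,18)*11=132 best=221, l++
l=3 r=13: min(9,18)*10=90 best=221, l++
l=4 r=13: min(7,18)*9=63 best=221, l++
l=5 r=13: min(13,18)*8=104 best=221, l++
l=6 r=13: min(6,18)*7=42 best=221, l++
l=7 r=13: min(10,18)*6=60 best=221, l++
l=8 r=13: min(1,18)*5=5 best=221, l++
l=9 r=13: min(19,18)*4=72 best=221, r--
l=9 r=12: min(19,8)*3=24 best=221, r--
l=9 r=11: min(19,6)*2=12 best=221, r--
l=9 r=10: min(19,2)*1=2 best=221, r--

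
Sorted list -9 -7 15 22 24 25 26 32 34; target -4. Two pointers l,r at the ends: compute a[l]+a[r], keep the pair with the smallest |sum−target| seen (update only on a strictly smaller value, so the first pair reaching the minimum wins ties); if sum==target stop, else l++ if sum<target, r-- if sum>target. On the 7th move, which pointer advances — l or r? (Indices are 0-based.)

[0,8] -9+34=25 d=29 * → r--
[0,7] -9+32=23 d=27 * → r--
[0,6] -9+26=17 d=21 * → r--
[0,5] -9+25=16 d=20 * → r--
[0,4] -9+24=15 d=19 * → r--
[0,3] -9+22=13 d=17 * → r--
[0,2] -9+15=6 d=10 * → r--

r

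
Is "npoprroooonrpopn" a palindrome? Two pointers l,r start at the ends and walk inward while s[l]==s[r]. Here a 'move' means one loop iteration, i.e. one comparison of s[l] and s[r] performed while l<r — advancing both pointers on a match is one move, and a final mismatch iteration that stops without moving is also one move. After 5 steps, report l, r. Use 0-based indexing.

l=0 r=15: 'n'=='n', l++,r--
l=1 r=14: 'p'=='p', l++,r--
l=2 r=13: 'o'=='o', l++,r--
l=3 r=12: 'p'=='p', l++,r--
l=4 r=11: 'r'=='r', l++,r--

l=5, r=10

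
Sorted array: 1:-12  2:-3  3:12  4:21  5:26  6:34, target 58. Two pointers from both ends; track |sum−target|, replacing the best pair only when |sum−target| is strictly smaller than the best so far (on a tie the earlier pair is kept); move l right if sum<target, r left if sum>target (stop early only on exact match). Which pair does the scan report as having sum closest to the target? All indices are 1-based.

l=1 r=6: -12+34=22 d=36 *, l++
l=2 r=6: -3+34=31 d=27 *, l++
l=3 r=6: 12+34=46 d=12 *, l++
l=4 r=6: 21+34=55 d=3 *, l++
l=5 r=6: 26+34=60 d=2 *, r--

pair (26, 34) with sum 60 (|Δ|=2)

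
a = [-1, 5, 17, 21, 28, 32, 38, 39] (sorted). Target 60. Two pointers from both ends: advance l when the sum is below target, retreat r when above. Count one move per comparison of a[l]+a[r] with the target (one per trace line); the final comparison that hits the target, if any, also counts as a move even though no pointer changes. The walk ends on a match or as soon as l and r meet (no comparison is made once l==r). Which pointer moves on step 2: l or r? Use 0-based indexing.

l=0 r=7: -1+39=38 <60, l++
l=1 r=7: 5+39=44 <60, l++

l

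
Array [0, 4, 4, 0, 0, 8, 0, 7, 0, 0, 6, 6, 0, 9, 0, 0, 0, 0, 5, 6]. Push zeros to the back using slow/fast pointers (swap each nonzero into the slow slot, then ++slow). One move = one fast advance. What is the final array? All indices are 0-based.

[4, 4, 8, 7, 6, 6, 9, 5, 6, 0, 0, 0, 0, 0, 0, 0, 0, 0, 0, 0]

(s=0,f=0) a[fast]=0 → fast++
(s=0,f=1) a[fast]=4≠0 swap→a[0]=4 → slow++,fast++
(s=1,f=2) a[fast]=4≠0 swap→a[1]=4 → slow++,fast++
(s=2,f=3) a[fast]=0 → fast++
(s=2,f=4) a[fast]=0 → fast++
(s=2,f=5) a[fast]=8≠0 swap→a[2]=8 → slow++,fast++
(s=3,f=6) a[fast]=0 → fast++
(s=3,f=7) a[fast]=7≠0 swap→a[3]=7 → slow++,fast++
(s=4,f=8) a[fast]=0 → fast++
(s=4,f=9) a[fast]=0 → fast++
(s=4,f=10) a[fast]=6≠0 swap→a[4]=6 → slow++,fast++
(s=5,f=11) a[fast]=6≠0 swap→a[5]=6 → slow++,fast++
(s=6,f=12) a[fast]=0 → fast++
(s=6,f=13) a[fast]=9≠0 swap→a[6]=9 → slow++,fast++
(s=7,f=14) a[fast]=0 → fast++
(s=7,f=15) a[fast]=0 → fast++
(s=7,f=16) a[fast]=0 → fast++
(s=7,f=17) a[fast]=0 → fast++
(s=7,f=18) a[fast]=5≠0 swap→a[7]=5 → slow++,fast++
(s=8,f=19) a[fast]=6≠0 swap→a[8]=6 → slow++,fast++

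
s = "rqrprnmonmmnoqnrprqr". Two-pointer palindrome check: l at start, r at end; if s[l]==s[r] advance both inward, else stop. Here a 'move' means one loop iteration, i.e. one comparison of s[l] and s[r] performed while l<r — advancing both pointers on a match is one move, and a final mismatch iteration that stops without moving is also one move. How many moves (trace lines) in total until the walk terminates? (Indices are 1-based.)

l=1 r=20: 'r'=='r', l++,r--
l=2 r=19: 'q'=='q', l++,r--
l=3 r=18: 'r'=='r', l++,r--
l=4 r=17: 'p'=='p', l++,r--
l=5 r=16: 'r'=='r', l++,r--
l=6 r=15: 'n'=='n', l++,r--
l=7 r=14: 'm'!='q', stop

7 moves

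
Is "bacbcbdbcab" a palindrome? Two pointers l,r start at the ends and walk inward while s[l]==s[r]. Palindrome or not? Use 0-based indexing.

not a palindrome (mismatch at 4,6)

[0,10] 'b'=='b' → l++,r--
[1,9] 'a'=='a' → l++,r--
[2,8] 'c'=='c' → l++,r--
[3,7] 'b'=='b' → l++,r--
[4,6] 'c'!='d' → stop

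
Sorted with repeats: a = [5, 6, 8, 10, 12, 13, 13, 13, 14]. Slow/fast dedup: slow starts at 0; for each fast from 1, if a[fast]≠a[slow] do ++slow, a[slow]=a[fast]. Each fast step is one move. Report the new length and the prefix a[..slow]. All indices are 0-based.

slow=0 fast=1: a[fast]=6≠a[slow]=5 write a[1]=6, slow++,fast++
slow=1 fast=2: a[fast]=8≠a[slow]=6 write a[2]=8, slow++,fast++
slow=2 fast=3: a[fast]=10≠a[slow]=8 write a[3]=10, slow++,fast++
slow=3 fast=4: a[fast]=12≠a[slow]=10 write a[4]=12, slow++,fast++
slow=4 fast=5: a[fast]=13≠a[slow]=12 write a[5]=13, slow++,fast++
slow=5 fast=6: a[fast]=13=a[slow] dup, fast++
slow=5 fast=7: a[fast]=13=a[slow] dup, fast++
slow=5 fast=8: a[fast]=14≠a[slow]=13 write a[6]=14, slow++,fast++

length 7; prefix = [5, 6, 8, 10, 12, 13, 14]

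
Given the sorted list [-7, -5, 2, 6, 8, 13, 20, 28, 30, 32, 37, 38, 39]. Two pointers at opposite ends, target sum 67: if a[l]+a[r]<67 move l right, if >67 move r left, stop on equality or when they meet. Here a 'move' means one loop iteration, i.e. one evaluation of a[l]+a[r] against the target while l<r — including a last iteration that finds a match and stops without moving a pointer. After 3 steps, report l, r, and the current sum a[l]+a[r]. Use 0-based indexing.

l=3, r=12, sum=45

l=0 r=12: -7+39=32 <67, l++
l=1 r=12: -5+39=34 <67, l++
l=2 r=12: 2+39=41 <67, l++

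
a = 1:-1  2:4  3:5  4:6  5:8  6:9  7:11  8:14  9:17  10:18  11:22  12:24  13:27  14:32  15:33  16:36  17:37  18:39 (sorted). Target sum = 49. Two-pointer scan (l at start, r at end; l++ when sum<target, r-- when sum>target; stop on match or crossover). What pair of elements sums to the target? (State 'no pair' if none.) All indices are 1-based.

(17, 32)

[1,18] -1+39=38 <49 → l++
[2,18] 4+39=43 <49 → l++
[3,18] 5+39=44 <49 → l++
[4,18] 6+39=45 <49 → l++
[5,18] 8+39=47 <49 → l++
[6,18] 9+39=48 <49 → l++
[7,18] 11+39=50 >49 → r--
[7,17] 11+37=48 <49 → l++
[8,17] 14+37=51 >49 → r--
[8,16] 14+36=50 >49 → r--
[8,15] 14+33=47 <49 → l++
[9,15] 17+33=50 >49 → r--
[9,14] 17+32=49 → found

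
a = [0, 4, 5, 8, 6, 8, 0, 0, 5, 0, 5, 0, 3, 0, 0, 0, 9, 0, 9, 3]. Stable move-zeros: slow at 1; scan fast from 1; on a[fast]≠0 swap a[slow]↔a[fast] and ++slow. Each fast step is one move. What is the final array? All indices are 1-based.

(s=1,f=1) a[fast]=0 → fast++
(s=1,f=2) a[fast]=4≠0 swap→a[1]=4 → slow++,fast++
(s=2,f=3) a[fast]=5≠0 swap→a[2]=5 → slow++,fast++
(s=3,f=4) a[fast]=8≠0 swap→a[3]=8 → slow++,fast++
(s=4,f=5) a[fast]=6≠0 swap→a[4]=6 → slow++,fast++
(s=5,f=6) a[fast]=8≠0 swap→a[5]=8 → slow++,fast++
(s=6,f=7) a[fast]=0 → fast++
(s=6,f=8) a[fast]=0 → fast++
(s=6,f=9) a[fast]=5≠0 swap→a[6]=5 → slow++,fast++
(s=7,f=10) a[fast]=0 → fast++
(s=7,f=11) a[fast]=5≠0 swap→a[7]=5 → slow++,fast++
(s=8,f=12) a[fast]=0 → fast++
(s=8,f=13) a[fast]=3≠0 swap→a[8]=3 → slow++,fast++
(s=9,f=14) a[fast]=0 → fast++
(s=9,f=15) a[fast]=0 → fast++
(s=9,f=16) a[fast]=0 → fast++
(s=9,f=17) a[fast]=9≠0 swap→a[9]=9 → slow++,fast++
(s=10,f=18) a[fast]=0 → fast++
(s=10,f=19) a[fast]=9≠0 swap→a[10]=9 → slow++,fast++
(s=11,f=20) a[fast]=3≠0 swap→a[11]=3 → slow++,fast++

[4, 5, 8, 6, 8, 5, 5, 3, 9, 9, 3, 0, 0, 0, 0, 0, 0, 0, 0, 0]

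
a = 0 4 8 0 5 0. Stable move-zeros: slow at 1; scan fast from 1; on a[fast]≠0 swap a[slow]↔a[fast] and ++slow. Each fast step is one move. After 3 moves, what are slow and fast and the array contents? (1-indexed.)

slow=1 fast=1: a[fast]=0, fast++
slow=1 fast=2: a[fast]=4≠0 swap→a[1]=4, slow++,fast++
slow=2 fast=3: a[fast]=8≠0 swap→a[2]=8, slow++,fast++

slow=3, fast=4, a=[4, 8, 0, 0, 5, 0]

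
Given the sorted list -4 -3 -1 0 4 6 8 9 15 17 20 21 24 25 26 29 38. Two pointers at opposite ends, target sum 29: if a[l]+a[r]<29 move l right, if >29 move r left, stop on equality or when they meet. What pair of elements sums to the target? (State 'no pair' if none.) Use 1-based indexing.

(0, 29)

[1,17] -4+38=34 >29 → r--
[1,16] -4+29=25 <29 → l++
[2,16] -3+29=26 <29 → l++
[3,16] -1+29=28 <29 → l++
[4,16] 0+29=29 → found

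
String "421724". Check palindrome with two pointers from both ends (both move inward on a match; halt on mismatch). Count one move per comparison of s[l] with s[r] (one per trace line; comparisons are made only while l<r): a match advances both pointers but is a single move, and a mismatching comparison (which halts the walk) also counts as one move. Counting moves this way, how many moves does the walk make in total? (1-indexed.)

3 moves

l=1 r=6: '4'=='4', l++,r--
l=2 r=5: '2'=='2', l++,r--
l=3 r=4: '1'!='7', stop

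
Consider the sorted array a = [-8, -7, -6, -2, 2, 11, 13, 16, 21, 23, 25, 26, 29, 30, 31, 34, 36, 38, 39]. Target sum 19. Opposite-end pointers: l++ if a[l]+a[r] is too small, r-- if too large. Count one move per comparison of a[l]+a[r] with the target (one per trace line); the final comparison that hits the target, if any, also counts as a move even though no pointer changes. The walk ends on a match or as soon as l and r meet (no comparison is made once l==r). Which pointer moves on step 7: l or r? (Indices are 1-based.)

r

l=1 r=19: -8+39=31 >19, r--
l=1 r=18: -8+38=30 >19, r--
l=1 r=17: -8+36=28 >19, r--
l=1 r=16: -8+34=26 >19, r--
l=1 r=15: -8+31=23 >19, r--
l=1 r=14: -8+30=22 >19, r--
l=1 r=13: -8+29=21 >19, r--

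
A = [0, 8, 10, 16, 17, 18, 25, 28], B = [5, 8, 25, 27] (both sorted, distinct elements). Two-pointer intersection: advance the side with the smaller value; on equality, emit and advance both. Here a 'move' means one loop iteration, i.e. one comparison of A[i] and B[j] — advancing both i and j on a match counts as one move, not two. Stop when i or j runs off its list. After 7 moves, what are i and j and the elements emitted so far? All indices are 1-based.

[i=1,j=1] 0<5 → i++
[i=2,j=1] 8>5 → j++
[i=2,j=2] 8==8 emit → i++,j++
[i=3,j=3] 10<25 → i++
[i=4,j=3] 16<25 → i++
[i=5,j=3] 17<25 → i++
[i=6,j=3] 18<25 → i++

i=7, j=3, emitted=[8]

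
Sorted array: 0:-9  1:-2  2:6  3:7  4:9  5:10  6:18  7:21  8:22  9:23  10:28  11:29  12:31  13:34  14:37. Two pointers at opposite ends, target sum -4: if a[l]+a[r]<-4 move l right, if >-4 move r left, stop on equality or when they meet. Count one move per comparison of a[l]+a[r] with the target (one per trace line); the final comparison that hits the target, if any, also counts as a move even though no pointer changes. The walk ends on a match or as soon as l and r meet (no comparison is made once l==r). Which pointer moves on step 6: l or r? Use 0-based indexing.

r

l=0 r=14: -9+37=28 >-4, r--
l=0 r=13: -9+34=25 >-4, r--
l=0 r=12: -9+31=22 >-4, r--
l=0 r=11: -9+29=20 >-4, r--
l=0 r=10: -9+28=19 >-4, r--
l=0 r=9: -9+23=14 >-4, r--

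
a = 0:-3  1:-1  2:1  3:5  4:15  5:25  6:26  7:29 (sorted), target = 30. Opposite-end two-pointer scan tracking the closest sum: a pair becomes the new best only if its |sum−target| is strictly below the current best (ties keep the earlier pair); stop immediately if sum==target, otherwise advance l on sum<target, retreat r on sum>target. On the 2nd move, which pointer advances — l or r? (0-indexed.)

l

l=0 r=7: -3+29=26 d=4 *, l++
l=1 r=7: -1+29=28 d=2 *, l++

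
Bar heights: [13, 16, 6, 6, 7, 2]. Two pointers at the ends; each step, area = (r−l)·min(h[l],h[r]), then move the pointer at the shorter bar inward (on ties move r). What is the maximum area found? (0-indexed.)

[0,5] min(13,2)*5=10 best=10 * → r--
[0,4] min(13,7)*4=28 best=28 * → r--
[0,3] min(13,6)*3=18 best=28 → r--
[0,2] min(13,6)*2=12 best=28 → r--
[0,1] min(13,16)*1=13 best=28 → l++

max area = 28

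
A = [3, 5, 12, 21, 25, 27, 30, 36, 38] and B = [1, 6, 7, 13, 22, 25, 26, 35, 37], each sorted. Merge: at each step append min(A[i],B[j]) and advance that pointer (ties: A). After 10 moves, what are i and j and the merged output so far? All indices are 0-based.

[i=0,j=0] A[i]=3>B[j]=1 take 1 → j++
[i=0,j=1] A[i]=3<=B[j]=6 take 3 → i++
[i=1,j=1] A[i]=5<=B[j]=6 take 5 → i++
[i=2,j=1] A[i]=12>B[j]=6 take 6 → j++
[i=2,j=2] A[i]=12>B[j]=7 take 7 → j++
[i=2,j=3] A[i]=12<=B[j]=13 take 12 → i++
[i=3,j=3] A[i]=21>B[j]=13 take 13 → j++
[i=3,j=4] A[i]=21<=B[j]=22 take 21 → i++
[i=4,j=4] A[i]=25>B[j]=22 take 22 → j++
[i=4,j=5] A[i]=25<=B[j]=25 take 25 → i++

i=5, j=5, merged so far=[1, 3, 5, 6, 7, 12, 13, 21, 22, 25]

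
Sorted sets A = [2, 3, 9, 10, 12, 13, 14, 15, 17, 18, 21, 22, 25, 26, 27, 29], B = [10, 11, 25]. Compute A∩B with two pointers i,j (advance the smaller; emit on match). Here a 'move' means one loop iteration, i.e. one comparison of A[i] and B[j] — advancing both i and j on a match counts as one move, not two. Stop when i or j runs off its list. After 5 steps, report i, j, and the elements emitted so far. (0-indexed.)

i=0 j=0: 2<10, i++
i=1 j=0: 3<10, i++
i=2 j=0: 9<10, i++
i=3 j=0: 10==10 emit, i++,j++
i=4 j=1: 12>11, j++

i=4, j=2, emitted=[10]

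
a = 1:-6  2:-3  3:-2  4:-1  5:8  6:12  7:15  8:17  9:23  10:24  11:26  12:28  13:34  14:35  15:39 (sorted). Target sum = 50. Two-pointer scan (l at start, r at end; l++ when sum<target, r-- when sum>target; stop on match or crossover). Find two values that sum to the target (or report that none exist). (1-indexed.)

[1,15] -6+39=33 <50 → l++
[2,15] -3+39=36 <50 → l++
[3,15] -2+39=37 <50 → l++
[4,15] -1+39=38 <50 → l++
[5,15] 8+39=47 <50 → l++
[6,15] 12+39=51 >50 → r--
[6,14] 12+35=47 <50 → l++
[7,14] 15+35=50 → found

(15, 35)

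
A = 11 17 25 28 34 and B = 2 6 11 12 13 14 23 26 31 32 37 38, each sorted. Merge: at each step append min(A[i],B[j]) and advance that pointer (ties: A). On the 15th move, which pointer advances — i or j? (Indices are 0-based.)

i

i=0 j=0: A[i]=11>B[j]=2 take 2, j++
i=0 j=1: A[i]=11>B[j]=6 take 6, j++
i=0 j=2: A[i]=11<=B[j]=11 take 11, i++
i=1 j=2: A[i]=17>B[j]=11 take 11, j++
i=1 j=3: A[i]=17>B[j]=12 take 12, j++
i=1 j=4: A[i]=17>B[j]=13 take 13, j++
i=1 j=5: A[i]=17>B[j]=14 take 14, j++
i=1 j=6: A[i]=17<=B[j]=23 take 17, i++
i=2 j=6: A[i]=25>B[j]=23 take 23, j++
i=2 j=7: A[i]=25<=B[j]=26 take 25, i++
i=3 j=7: A[i]=28>B[j]=26 take 26, j++
i=3 j=8: A[i]=28<=B[j]=31 take 28, i++
i=4 j=8: A[i]=34>B[j]=31 take 31, j++
i=4 j=9: A[i]=34>B[j]=32 take 32, j++
i=4 j=10: A[i]=34<=B[j]=37 take 34, i++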